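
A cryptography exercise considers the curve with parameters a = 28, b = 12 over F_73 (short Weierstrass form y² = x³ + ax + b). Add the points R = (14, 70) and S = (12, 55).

(12, 18)

(14, 70) + (12, 55). λ = (55 - 70)/(12 - 14) ≡ 58/71 mod 73. 71⁻¹ ≡ 36 (mod 73) since 71·36 = 2556 ≡ 1, so λ ≡ 44.
  x = λ² - 14 - 12 = 1936 - 26 ≡ 12; y = λ·(14 - 12) - 70 ≡ 18. → (12, 18)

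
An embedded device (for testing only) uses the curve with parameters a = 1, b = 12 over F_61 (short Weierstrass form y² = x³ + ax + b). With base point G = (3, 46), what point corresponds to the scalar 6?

Repeated addition: build up to 6G.
2G: tangent at (3, 46): λ = (3·3² + 1)/(2·46) ≡ 28/31. 31⁻¹ ≡ 2 (mod 61), so λ ≡ 28·2 ≡ 56.
  x = λ² - 3 - 3 = 3136 - 6 ≡ 19; y = λ·(3 - 19) - 46 ≡ 34. → (19, 34)
3G: (19, 34) + (3, 46). λ = (46 - 34)/(3 - 19) ≡ 12/45 mod 61. 45⁻¹ ≡ 19 (mod 61) since 45·19 = 855 ≡ 1, so λ ≡ 45.
  x = λ² - 19 - 3 = 2025 - 22 ≡ 51; y = λ·(19 - 51) - 34 ≡ 51. → (51, 51)
4G: (51, 51) + (3, 46). λ = (46 - 51)/(3 - 51) ≡ 56/13 mod 61. 13⁻¹ ≡ 47 (mod 61), so λ ≡ 9.
  x = λ² - 51 - 3 = 81 - 54 ≡ 27; y = λ·(51 - 27) - 51 ≡ 43. → (27, 43)
5G: (27, 43) + (3, 46). λ = (46 - 43)/(3 - 27) ≡ 3/37 mod 61. 37⁻¹ ≡ 33 (mod 61), so λ ≡ 38.
  x = λ² - 27 - 3 = 1444 - 30 ≡ 11; y = λ·(27 - 11) - 43 ≡ 16. → (11, 16)
6G: (11, 16) + (3, 46). λ = (46 - 16)/(3 - 11) ≡ 30/53 mod 61. 53⁻¹ ≡ 38 (mod 61), so λ ≡ 42.
  x = λ² - 11 - 3 = 1764 - 14 ≡ 42; y = λ·(11 - 42) - 16 ≡ 24. → (42, 24)

(42, 24)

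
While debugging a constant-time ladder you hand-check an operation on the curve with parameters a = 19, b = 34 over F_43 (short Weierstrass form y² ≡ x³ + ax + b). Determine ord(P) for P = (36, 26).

7

2P: tangent at (36, 26): λ = (3·36² + 19)/(2·26) ≡ 37/9. 9⁻¹ ≡ 24 (mod 43), so λ ≡ 37·24 ≡ 28.
  x = λ² - 36 - 36 = 784 - 72 ≡ 24; y = λ·(36 - 24) - 26 ≡ 9. → (24, 9)
3P: (24, 9) + (36, 26). λ = (26 - 9)/(36 - 24) ≡ 17/12 mod 43. 12⁻¹ ≡ 18 (mod 43), so λ ≡ 5.
  x = λ² - 24 - 36 = 25 - 60 ≡ 8; y = λ·(24 - 8) - 9 ≡ 28. → (8, 28)
4P: (8, 28) + (36, 26). λ = (26 - 28)/(36 - 8) ≡ 41/28 mod 43. 28⁻¹ ≡ 20 (mod 43), so λ ≡ 3.
  x = λ² - 8 - 36 = 9 - 44 ≡ 8; y = λ·(8 - 8) - 28 ≡ 15. → (8, 15)
5P: (8, 15) + (36, 26). λ = (26 - 15)/(36 - 8) ≡ 11/28 mod 43. 28⁻¹ ≡ 20 (mod 43) since 28·20 = 560 ≡ 1, so λ ≡ 5.
  x = λ² - 8 - 36 = 25 - 44 ≡ 24; y = λ·(8 - 24) - 15 ≡ 34. → (24, 34)
6P: (24, 34) + (36, 26). λ = (26 - 34)/(36 - 24) ≡ 35/12 mod 43. 12⁻¹ ≡ 18 (mod 43), so λ ≡ 28.
  x = λ² - 24 - 36 = 784 - 60 ≡ 36; y = λ·(24 - 36) - 34 ≡ 17. → (36, 17)
7P: (36, 17) + (36, 26): same x and y₁ ≡ -y₂, so the sum is ∞.
7P = ∞, so the order is 7.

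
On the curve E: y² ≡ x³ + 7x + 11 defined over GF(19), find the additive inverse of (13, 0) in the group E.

-(13, 0) = (13, -0 mod 19) = (13, 0).

(13, 0)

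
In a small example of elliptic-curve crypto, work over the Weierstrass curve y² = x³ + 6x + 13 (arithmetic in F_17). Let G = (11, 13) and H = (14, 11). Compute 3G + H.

First 3G:
Repeated addition: build up to 3G.
2G: tangent at (11, 13): λ = (3·11² + 6)/(2·13) ≡ 12/9. 9⁻¹ ≡ 2 (mod 17), so λ ≡ 12·2 ≡ 7.
  x = λ² - 11 - 11 = 49 - 22 ≡ 10; y = λ·(11 - 10) - 13 ≡ 11. → (10, 11)
3G: (10, 11) + (11, 13). λ = (13 - 11)/(11 - 10) ≡ 2/1 mod 17. 1⁻¹ ≡ 1 (mod 17), so λ ≡ 2.
  x = λ² - 10 - 11 = 4 - 21 ≡ 0; y = λ·(10 - 0) - 11 ≡ 9. → (0, 9)
3G = (0, 9).
Finally 3G + H:
(0, 9) + (14, 11). λ = (11 - 9)/(14 - 0) ≡ 2/14 mod 17. 14⁻¹ ≡ 11 (mod 17), so λ ≡ 5.
  x = λ² - 0 - 14 = 25 - 14 ≡ 11; y = λ·(0 - 11) - 9 ≡ 4. → (11, 4)

(11, 4)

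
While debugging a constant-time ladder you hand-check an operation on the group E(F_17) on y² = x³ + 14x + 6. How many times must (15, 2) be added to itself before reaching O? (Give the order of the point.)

7

2P: tangent at (15, 2): λ = (3·15² + 14)/(2·2) ≡ 9/4. 4⁻¹ ≡ 13 (mod 17), so λ ≡ 9·13 ≡ 15.
  x = λ² - 15 - 15 = 225 - 30 ≡ 8; y = λ·(15 - 8) - 2 ≡ 1. → (8, 1)
3P: (8, 1) + (15, 2). λ = (2 - 1)/(15 - 8) ≡ 1/7 mod 17. 7⁻¹ ≡ 5 (mod 17) since 7·5 = 35 ≡ 1, so λ ≡ 5.
  x = λ² - 8 - 15 = 25 - 23 ≡ 2; y = λ·(8 - 2) - 1 ≡ 12. → (2, 12)
4P: (2, 12) + (15, 2). λ = (2 - 12)/(15 - 2) ≡ 7/13 mod 17. 13⁻¹ ≡ 4 (mod 17) since 13·4 = 52 ≡ 1, so λ ≡ 11.
  x = λ² - 2 - 15 = 121 - 17 ≡ 2; y = λ·(2 - 2) - 12 ≡ 5. → (2, 5)
5P: (2, 5) + (15, 2). λ = (2 - 5)/(15 - 2) ≡ 14/13 mod 17. 13⁻¹ ≡ 4 (mod 17), so λ ≡ 5.
  x = λ² - 2 - 15 = 25 - 17 ≡ 8; y = λ·(2 - 8) - 5 ≡ 16. → (8, 16)
6P: (8, 16) + (15, 2). λ = (2 - 16)/(15 - 8) ≡ 3/7 mod 17. 7⁻¹ ≡ 5 (mod 17), so λ ≡ 15.
  x = λ² - 8 - 15 = 225 - 23 ≡ 15; y = λ·(8 - 15) - 16 ≡ 15. → (15, 15)
7P: (15, 15) + (15, 2): same x and y₁ ≡ -y₂, so the sum is O.
7P = O, so the order is 7.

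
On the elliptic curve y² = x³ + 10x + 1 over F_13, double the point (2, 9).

tangent at (2, 9): λ = (3·2² + 10)/(2·9) ≡ 9/5. 5⁻¹ ≡ 8 (mod 13), so λ ≡ 9·8 ≡ 7.
  x = λ² - 2 - 2 = 49 - 4 ≡ 6; y = λ·(2 - 6) - 9 ≡ 2. → (6, 2)

(6, 2)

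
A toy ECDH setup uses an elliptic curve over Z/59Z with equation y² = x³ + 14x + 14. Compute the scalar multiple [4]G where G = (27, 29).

(40, 38)

Double-and-add on 4 = (100)₂. Start with G = (27, 29) for the leading 1-bit.
double: tangent at (27, 29): λ = (3·27² + 14)/(2·29) ≡ 18/58. 58⁻¹ ≡ 58 (mod 59), so λ ≡ 18·58 ≡ 41.
  x = λ² - 27 - 27 = 1681 - 54 ≡ 34; y = λ·(27 - 34) - 29 ≡ 38. → (34, 38)
double: tangent at (34, 38): λ = (3·34² + 14)/(2·38) ≡ 1/17. 17⁻¹ ≡ 7 (mod 59) since 17·7 = 119 ≡ 1, so λ ≡ 1·7 ≡ 7.
  x = λ² - 34 - 34 = 49 - 68 ≡ 40; y = λ·(34 - 40) - 38 ≡ 38. → (40, 38)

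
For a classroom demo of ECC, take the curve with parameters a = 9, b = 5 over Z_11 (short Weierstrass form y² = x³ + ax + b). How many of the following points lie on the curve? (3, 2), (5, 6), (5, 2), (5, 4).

(3, 2): 2² ≡ 4, rhs ≡ 4 → on.
(5, 6): 6² ≡ 3, rhs ≡ 10 → off.
(5, 2): 2² ≡ 4, rhs ≡ 10 → off.
(5, 4): 4² ≡ 5, rhs ≡ 10 → off.

1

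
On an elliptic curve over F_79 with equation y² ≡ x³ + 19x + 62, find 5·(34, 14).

Write Q = (34, 14).
Repeated addition: build up to 5Q.
2Q: tangent at (34, 14): λ = (3·34² + 19)/(2·14) ≡ 11/28. 28⁻¹ ≡ 48 (mod 79), so λ ≡ 11·48 ≡ 54.
  x = λ² - 34 - 34 = 2916 - 68 ≡ 4; y = λ·(34 - 4) - 14 ≡ 26. → (4, 26)
3Q: (4, 26) + (34, 14). λ = (14 - 26)/(34 - 4) ≡ 67/30 mod 79. 30⁻¹ ≡ 29 (mod 79), so λ ≡ 47.
  x = λ² - 4 - 34 = 2209 - 38 ≡ 38; y = λ·(4 - 38) - 26 ≡ 35. → (38, 35)
4Q: (38, 35) + (34, 14). λ = (14 - 35)/(34 - 38) ≡ 58/75 mod 79. 75⁻¹ ≡ 59 (mod 79) since 75·59 = 4425 ≡ 1, so λ ≡ 25.
  x = λ² - 38 - 34 = 625 - 72 ≡ 0; y = λ·(38 - 0) - 35 ≡ 46. → (0, 46)
5Q: (0, 46) + (34, 14). λ = (14 - 46)/(34 - 0) ≡ 47/34 mod 79. 34⁻¹ ≡ 7 (mod 79) since 34·7 = 238 ≡ 1, so λ ≡ 13.
  x = λ² - 0 - 34 = 169 - 34 ≡ 56; y = λ·(0 - 56) - 46 ≡ 16. → (56, 16)

(56, 16)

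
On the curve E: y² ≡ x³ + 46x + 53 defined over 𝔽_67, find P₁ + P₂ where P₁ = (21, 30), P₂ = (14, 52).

(20, 53)

(21, 30) + (14, 52). λ = (52 - 30)/(14 - 21) ≡ 22/60 mod 67. 60⁻¹ ≡ 19 (mod 67) since 60·19 = 1140 ≡ 1, so λ ≡ 16.
  x = λ² - 21 - 14 = 256 - 35 ≡ 20; y = λ·(21 - 20) - 30 ≡ 53. → (20, 53)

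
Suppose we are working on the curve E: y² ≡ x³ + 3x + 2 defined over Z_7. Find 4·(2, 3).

(0, 4)

Write P = (2, 3).
Repeated addition: build up to 4P.
2P: tangent at (2, 3): λ = (3·2² + 3)/(2·3) ≡ 1/6. 6⁻¹ ≡ 6 (mod 7) since 6·6 = 36 ≡ 1, so λ ≡ 1·6 ≡ 6.
  x = λ² - 2 - 2 = 36 - 4 ≡ 4; y = λ·(2 - 4) - 3 ≡ 6. → (4, 6)
3P: (4, 6) + (2, 3). λ = (3 - 6)/(2 - 4) ≡ 4/5 mod 7. 5⁻¹ ≡ 3 (mod 7), so λ ≡ 5.
  x = λ² - 4 - 2 = 25 - 6 ≡ 5; y = λ·(4 - 5) - 6 ≡ 3. → (5, 3)
4P: (5, 3) + (2, 3). λ = (3 - 3)/(2 - 5) ≡ 0/4 mod 7. 4⁻¹ ≡ 2 (mod 7), so λ ≡ 0.
  x = λ² - 5 - 2 = 0 - 7 ≡ 0; y = λ·(5 - 0) - 3 ≡ 4. → (0, 4)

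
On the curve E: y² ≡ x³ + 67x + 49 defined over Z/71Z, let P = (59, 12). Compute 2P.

(60, 53)

tangent at (59, 12): λ = (3·59² + 67)/(2·12) ≡ 2/24. 24⁻¹ ≡ 3 (mod 71), so λ ≡ 2·3 ≡ 6.
  x = λ² - 59 - 59 = 36 - 118 ≡ 60; y = λ·(59 - 60) - 12 ≡ 53. → (60, 53)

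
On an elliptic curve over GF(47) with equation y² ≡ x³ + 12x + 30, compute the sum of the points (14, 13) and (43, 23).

(17, 20)

(14, 13) + (43, 23). λ = (23 - 13)/(43 - 14) ≡ 10/29 mod 47. 29⁻¹ ≡ 13 (mod 47) since 29·13 = 377 ≡ 1, so λ ≡ 36.
  x = λ² - 14 - 43 = 1296 - 57 ≡ 17; y = λ·(14 - 17) - 13 ≡ 20. → (17, 20)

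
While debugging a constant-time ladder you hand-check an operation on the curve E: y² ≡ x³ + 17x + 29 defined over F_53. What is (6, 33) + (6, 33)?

(40, 7)

tangent at (6, 33): λ = (3·6² + 17)/(2·33) ≡ 19/13. 13⁻¹ ≡ 49 (mod 53), so λ ≡ 19·49 ≡ 30.
  x = λ² - 6 - 6 = 900 - 12 ≡ 40; y = λ·(6 - 40) - 33 ≡ 7. → (40, 7)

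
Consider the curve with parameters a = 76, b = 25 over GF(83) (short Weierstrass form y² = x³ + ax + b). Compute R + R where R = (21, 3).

tangent at (21, 3): λ = (3·21² + 76)/(2·3) ≡ 71/6. 6⁻¹ ≡ 14 (mod 83), so λ ≡ 71·14 ≡ 81.
  x = λ² - 21 - 21 = 6561 - 42 ≡ 45; y = λ·(21 - 45) - 3 ≡ 45. → (45, 45)

(45, 45)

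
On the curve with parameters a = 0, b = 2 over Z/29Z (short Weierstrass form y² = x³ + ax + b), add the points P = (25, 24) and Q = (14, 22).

(14, 7)

(25, 24) + (14, 22). λ = (22 - 24)/(14 - 25) ≡ 27/18 mod 29. 18⁻¹ ≡ 21 (mod 29) since 18·21 = 378 ≡ 1, so λ ≡ 16.
  x = λ² - 25 - 14 = 256 - 39 ≡ 14; y = λ·(25 - 14) - 24 ≡ 7. → (14, 7)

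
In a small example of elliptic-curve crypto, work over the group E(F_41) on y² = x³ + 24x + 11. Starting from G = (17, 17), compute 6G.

Double-and-add on 6 = (110)₂. Start with G = (17, 17) for the leading 1-bit.
double: tangent at (17, 17): λ = (3·17² + 24)/(2·17) ≡ 30/34. 34⁻¹ ≡ 35 (mod 41), so λ ≡ 30·35 ≡ 25.
  x = λ² - 17 - 17 = 625 - 34 ≡ 17; y = λ·(17 - 17) - 17 ≡ 24. → (17, 24)
add G: (17, 24) + (17, 17): same x and y₁ ≡ -y₂, so the sum is O.
double: O + O = O (identity).

O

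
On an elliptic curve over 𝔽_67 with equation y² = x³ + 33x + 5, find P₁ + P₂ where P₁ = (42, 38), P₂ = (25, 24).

(42, 38) + (25, 24). λ = (24 - 38)/(25 - 42) ≡ 53/50 mod 67. 50⁻¹ ≡ 63 (mod 67) since 50·63 = 3150 ≡ 1, so λ ≡ 56.
  x = λ² - 42 - 25 = 3136 - 67 ≡ 54; y = λ·(42 - 54) - 38 ≡ 27. → (54, 27)

(54, 27)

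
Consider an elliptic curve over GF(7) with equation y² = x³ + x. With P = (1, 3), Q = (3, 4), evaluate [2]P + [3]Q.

(3, 3)

First 2P:
Repeated addition: build up to 2P.
2P: tangent at (1, 3): λ = (3·1² + 1)/(2·3) ≡ 4/6. 6⁻¹ ≡ 6 (mod 7) since 6·6 = 36 ≡ 1, so λ ≡ 4·6 ≡ 3.
  x = λ² - 1 - 1 = 9 - 2 ≡ 0; y = λ·(1 - 0) - 3 ≡ 0. → (0, 0)
2P = (0, 0).
Next 3Q:
Repeated addition: build up to 3Q.
2Q: tangent at (3, 4): λ = (3·3² + 1)/(2·4) ≡ 0/1. 1⁻¹ ≡ 1 (mod 7), so λ ≡ 0·1 ≡ 0.
  x = λ² - 3 - 3 = 0 - 6 ≡ 1; y = λ·(3 - 1) - 4 ≡ 3. → (1, 3)
3Q: (1, 3) + (3, 4). λ = (4 - 3)/(3 - 1) ≡ 1/2 mod 7. 2⁻¹ ≡ 4 (mod 7), so λ ≡ 4.
  x = λ² - 1 - 3 = 16 - 4 ≡ 5; y = λ·(1 - 5) - 3 ≡ 2. → (5, 2)
3Q = (5, 2).
Finally 2P + 3Q:
(0, 0) + (5, 2). λ = (2 - 0)/(5 - 0) ≡ 2/5 mod 7. 5⁻¹ ≡ 3 (mod 7), so λ ≡ 6.
  x = λ² - 0 - 5 = 36 - 5 ≡ 3; y = λ·(0 - 3) - 0 ≡ 3. → (3, 3)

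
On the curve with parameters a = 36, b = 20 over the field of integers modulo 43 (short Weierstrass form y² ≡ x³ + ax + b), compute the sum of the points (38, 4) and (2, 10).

(9, 27)

(38, 4) + (2, 10). λ = (10 - 4)/(2 - 38) ≡ 6/7 mod 43. 7⁻¹ ≡ 37 (mod 43), so λ ≡ 7.
  x = λ² - 38 - 2 = 49 - 40 ≡ 9; y = λ·(38 - 9) - 4 ≡ 27. → (9, 27)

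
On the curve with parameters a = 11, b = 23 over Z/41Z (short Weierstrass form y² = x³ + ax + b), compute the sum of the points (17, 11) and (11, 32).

(17, 11) + (11, 32). λ = (32 - 11)/(11 - 17) ≡ 21/35 mod 41. 35⁻¹ ≡ 34 (mod 41), so λ ≡ 17.
  x = λ² - 17 - 11 = 289 - 28 ≡ 15; y = λ·(17 - 15) - 11 ≡ 23. → (15, 23)

(15, 23)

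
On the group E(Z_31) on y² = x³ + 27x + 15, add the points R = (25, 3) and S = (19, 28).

(25, 3) + (19, 28). λ = (28 - 3)/(19 - 25) ≡ 25/25 mod 31. 25⁻¹ ≡ 5 (mod 31) since 25·5 = 125 ≡ 1, so λ ≡ 1.
  x = λ² - 25 - 19 = 1 - 44 ≡ 19; y = λ·(25 - 19) - 3 ≡ 3. → (19, 3)

(19, 3)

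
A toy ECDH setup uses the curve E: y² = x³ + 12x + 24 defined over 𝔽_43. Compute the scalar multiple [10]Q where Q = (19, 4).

(34, 2)

Double-and-add on 10 = (1010)₂. Start with Q = (19, 4) for the leading 1-bit.
double: tangent at (19, 4): λ = (3·19² + 12)/(2·4) ≡ 20/8. 8⁻¹ ≡ 27 (mod 43) since 8·27 = 216 ≡ 1, so λ ≡ 20·27 ≡ 24.
  x = λ² - 19 - 19 = 576 - 38 ≡ 22; y = λ·(19 - 22) - 4 ≡ 10. → (22, 10)
double: tangent at (22, 10): λ = (3·22² + 12)/(2·10) ≡ 2/20. 20⁻¹ ≡ 28 (mod 43) since 20·28 = 560 ≡ 1, so λ ≡ 2·28 ≡ 13.
  x = λ² - 22 - 22 = 169 - 44 ≡ 39; y = λ·(22 - 39) - 10 ≡ 27. → (39, 27)
add Q: (39, 27) + (19, 4). λ = (4 - 27)/(19 - 39) ≡ 20/23 mod 43. 23⁻¹ ≡ 15 (mod 43), so λ ≡ 42.
  x = λ² - 39 - 19 = 1764 - 58 ≡ 29; y = λ·(39 - 29) - 27 ≡ 6. → (29, 6)
double: tangent at (29, 6): λ = (3·29² + 12)/(2·6) ≡ 41/12. 12⁻¹ ≡ 18 (mod 43) since 12·18 = 216 ≡ 1, so λ ≡ 41·18 ≡ 7.
  x = λ² - 29 - 29 = 49 - 58 ≡ 34; y = λ·(29 - 34) - 6 ≡ 2. → (34, 2)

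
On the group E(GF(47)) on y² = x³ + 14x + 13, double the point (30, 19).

tangent at (30, 19): λ = (3·30² + 14)/(2·19) ≡ 35/38. 38⁻¹ ≡ 26 (mod 47) since 38·26 = 988 ≡ 1, so λ ≡ 35·26 ≡ 17.
  x = λ² - 30 - 30 = 289 - 60 ≡ 41; y = λ·(30 - 41) - 19 ≡ 29. → (41, 29)

(41, 29)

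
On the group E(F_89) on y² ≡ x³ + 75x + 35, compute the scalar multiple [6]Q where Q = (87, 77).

Repeated addition: build up to 6Q.
2Q: tangent at (87, 77): λ = (3·87² + 75)/(2·77) ≡ 87/65. 65⁻¹ ≡ 63 (mod 89) since 65·63 = 4095 ≡ 1, so λ ≡ 87·63 ≡ 52.
  x = λ² - 87 - 87 = 2704 - 174 ≡ 38; y = λ·(87 - 38) - 77 ≡ 68. → (38, 68)
3Q: (38, 68) + (87, 77). λ = (77 - 68)/(87 - 38) ≡ 9/49 mod 89. 49⁻¹ ≡ 20 (mod 89) since 49·20 = 980 ≡ 1, so λ ≡ 2.
  x = λ² - 38 - 87 = 4 - 125 ≡ 57; y = λ·(38 - 57) - 68 ≡ 72. → (57, 72)
4Q: (57, 72) + (87, 77). λ = (77 - 72)/(87 - 57) ≡ 5/30 mod 89. 30⁻¹ ≡ 3 (mod 89), so λ ≡ 15.
  x = λ² - 57 - 87 = 225 - 144 ≡ 81; y = λ·(57 - 81) - 72 ≡ 13. → (81, 13)
5Q: (81, 13) + (87, 77). λ = (77 - 13)/(87 - 81) ≡ 64/6 mod 89. 6⁻¹ ≡ 15 (mod 89), so λ ≡ 70.
  x = λ² - 81 - 87 = 4900 - 168 ≡ 15; y = λ·(81 - 15) - 13 ≡ 68. → (15, 68)
6Q: (15, 68) + (87, 77). λ = (77 - 68)/(87 - 15) ≡ 9/72 mod 89. 72⁻¹ ≡ 68 (mod 89), so λ ≡ 78.
  x = λ² - 15 - 87 = 6084 - 102 ≡ 19; y = λ·(15 - 19) - 68 ≡ 65. → (19, 65)

(19, 65)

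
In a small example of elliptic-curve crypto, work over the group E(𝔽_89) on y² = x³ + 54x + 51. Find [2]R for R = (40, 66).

tangent at (40, 66): λ = (3·40² + 54)/(2·66) ≡ 48/43. 43⁻¹ ≡ 29 (mod 89), so λ ≡ 48·29 ≡ 57.
  x = λ² - 40 - 40 = 3249 - 80 ≡ 54; y = λ·(40 - 54) - 66 ≡ 26. → (54, 26)

(54, 26)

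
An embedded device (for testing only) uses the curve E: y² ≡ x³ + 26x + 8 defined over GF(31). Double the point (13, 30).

tangent at (13, 30): λ = (3·13² + 26)/(2·30) ≡ 6/29. 29⁻¹ ≡ 15 (mod 31), so λ ≡ 6·15 ≡ 28.
  x = λ² - 13 - 13 = 784 - 26 ≡ 14; y = λ·(13 - 14) - 30 ≡ 4. → (14, 4)

(14, 4)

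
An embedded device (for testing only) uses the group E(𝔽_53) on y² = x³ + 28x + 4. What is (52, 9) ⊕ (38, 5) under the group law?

(15, 47)

(52, 9) + (38, 5). λ = (5 - 9)/(38 - 52) ≡ 49/39 mod 53. 39⁻¹ ≡ 34 (mod 53), so λ ≡ 23.
  x = λ² - 52 - 38 = 529 - 90 ≡ 15; y = λ·(52 - 15) - 9 ≡ 47. → (15, 47)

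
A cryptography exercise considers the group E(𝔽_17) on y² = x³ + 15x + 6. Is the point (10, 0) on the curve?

y² = 0² ≡ 0; x³ + 15x + 6 = 1156 ≡ 0 (mod 17). 0 = 0.

yes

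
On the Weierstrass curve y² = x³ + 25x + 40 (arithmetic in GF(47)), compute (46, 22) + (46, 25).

O

The two points share x = 46 and their y-coordinates satisfy 22 + 25 ≡ 0 (mod 47), so they are inverses. Their sum is 𝒪.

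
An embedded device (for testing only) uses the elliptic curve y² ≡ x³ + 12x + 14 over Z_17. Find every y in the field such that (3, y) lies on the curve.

x³ + 12x + 14 = 77 ≡ 9 (mod 17).
Square roots of 9 mod 17: 3 and 14 (since 3² = 9 ≡ 9).

3, 14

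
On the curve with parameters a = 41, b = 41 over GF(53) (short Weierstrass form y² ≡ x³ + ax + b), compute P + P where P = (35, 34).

tangent at (35, 34): λ = (3·35² + 41)/(2·34) ≡ 6/15. 15⁻¹ ≡ 46 (mod 53) since 15·46 = 690 ≡ 1, so λ ≡ 6·46 ≡ 11.
  x = λ² - 35 - 35 = 121 - 70 ≡ 51; y = λ·(35 - 51) - 34 ≡ 2. → (51, 2)

(51, 2)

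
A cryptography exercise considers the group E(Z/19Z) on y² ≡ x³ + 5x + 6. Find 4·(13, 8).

(15, 6)

Write Q = (13, 8).
Repeated addition: build up to 4Q.
2Q: tangent at (13, 8): λ = (3·13² + 5)/(2·8) ≡ 18/16. 16⁻¹ ≡ 6 (mod 19) since 16·6 = 96 ≡ 1, so λ ≡ 18·6 ≡ 13.
  x = λ² - 13 - 13 = 169 - 26 ≡ 10; y = λ·(13 - 10) - 8 ≡ 12. → (10, 12)
3Q: (10, 12) + (13, 8). λ = (8 - 12)/(13 - 10) ≡ 15/3 mod 19. 3⁻¹ ≡ 13 (mod 19), so λ ≡ 5.
  x = λ² - 10 - 13 = 25 - 23 ≡ 2; y = λ·(10 - 2) - 12 ≡ 9. → (2, 9)
4Q: (2, 9) + (13, 8). λ = (8 - 9)/(13 - 2) ≡ 18/11 mod 19. 11⁻¹ ≡ 7 (mod 19) since 11·7 = 77 ≡ 1, so λ ≡ 12.
  x = λ² - 2 - 13 = 144 - 15 ≡ 15; y = λ·(2 - 15) - 9 ≡ 6. → (15, 6)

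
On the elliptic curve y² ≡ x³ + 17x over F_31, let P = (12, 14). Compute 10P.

Repeated addition: build up to 10P.
2P: tangent at (12, 14): λ = (3·12² + 17)/(2·14) ≡ 15/28. 28⁻¹ ≡ 10 (mod 31), so λ ≡ 15·10 ≡ 26.
  x = λ² - 12 - 12 = 676 - 24 ≡ 1; y = λ·(12 - 1) - 14 ≡ 24. → (1, 24)
3P: (1, 24) + (12, 14). λ = (14 - 24)/(12 - 1) ≡ 21/11 mod 31. 11⁻¹ ≡ 17 (mod 31), so λ ≡ 16.
  x = λ² - 1 - 12 = 256 - 13 ≡ 26; y = λ·(1 - 26) - 24 ≡ 10. → (26, 10)
4P: (26, 10) + (12, 14). λ = (14 - 10)/(12 - 26) ≡ 4/17 mod 31. 17⁻¹ ≡ 11 (mod 31), so λ ≡ 13.
  x = λ² - 26 - 12 = 169 - 38 ≡ 7; y = λ·(26 - 7) - 10 ≡ 20. → (7, 20)
5P: (7, 20) + (12, 14). λ = (14 - 20)/(12 - 7) ≡ 25/5 mod 31. 5⁻¹ ≡ 25 (mod 31) since 5·25 = 125 ≡ 1, so λ ≡ 5.
  x = λ² - 7 - 12 = 25 - 19 ≡ 6; y = λ·(7 - 6) - 20 ≡ 16. → (6, 16)
6P: (6, 16) + (12, 14). λ = (14 - 16)/(12 - 6) ≡ 29/6 mod 31. 6⁻¹ ≡ 26 (mod 31) since 6·26 = 156 ≡ 1, so λ ≡ 10.
  x = λ² - 6 - 12 = 100 - 18 ≡ 20; y = λ·(6 - 20) - 16 ≡ 30. → (20, 30)
7P: (20, 30) + (12, 14). λ = (14 - 30)/(12 - 20) ≡ 15/23 mod 31. 23⁻¹ ≡ 27 (mod 31), so λ ≡ 2.
  x = λ² - 20 - 12 = 4 - 32 ≡ 3; y = λ·(20 - 3) - 30 ≡ 4. → (3, 4)
8P: (3, 4) + (12, 14). λ = (14 - 4)/(12 - 3) ≡ 10/9 mod 31. 9⁻¹ ≡ 7 (mod 31) since 9·7 = 63 ≡ 1, so λ ≡ 8.
  x = λ² - 3 - 12 = 64 - 15 ≡ 18; y = λ·(3 - 18) - 4 ≡ 0. → (18, 0)
9P: (18, 0) + (12, 14). λ = (14 - 0)/(12 - 18) ≡ 14/25 mod 31. 25⁻¹ ≡ 5 (mod 31), so λ ≡ 8.
  x = λ² - 18 - 12 = 64 - 30 ≡ 3; y = λ·(18 - 3) - 0 ≡ 27. → (3, 27)
10P: (3, 27) + (12, 14). λ = (14 - 27)/(12 - 3) ≡ 18/9 mod 31. 9⁻¹ ≡ 7 (mod 31), so λ ≡ 2.
  x = λ² - 3 - 12 = 4 - 15 ≡ 20; y = λ·(3 - 20) - 27 ≡ 1. → (20, 1)

(20, 1)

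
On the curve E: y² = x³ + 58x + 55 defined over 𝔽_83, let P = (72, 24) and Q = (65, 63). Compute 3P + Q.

(65, 20)

First 3P:
Repeated addition: build up to 3P.
2P: tangent at (72, 24): λ = (3·72² + 58)/(2·24) ≡ 6/48. 48⁻¹ ≡ 64 (mod 83), so λ ≡ 6·64 ≡ 52.
  x = λ² - 72 - 72 = 2704 - 144 ≡ 70; y = λ·(72 - 70) - 24 ≡ 80. → (70, 80)
3P: (70, 80) + (72, 24). λ = (24 - 80)/(72 - 70) ≡ 27/2 mod 83. 2⁻¹ ≡ 42 (mod 83), so λ ≡ 55.
  x = λ² - 70 - 72 = 3025 - 142 ≡ 61; y = λ·(70 - 61) - 80 ≡ 0. → (61, 0)
3P = (61, 0).
Finally 3P + Q:
(61, 0) + (65, 63). λ = (63 - 0)/(65 - 61) ≡ 63/4 mod 83. 4⁻¹ ≡ 21 (mod 83) since 4·21 = 84 ≡ 1, so λ ≡ 78.
  x = λ² - 61 - 65 = 6084 - 126 ≡ 65; y = λ·(61 - 65) - 0 ≡ 20. → (65, 20)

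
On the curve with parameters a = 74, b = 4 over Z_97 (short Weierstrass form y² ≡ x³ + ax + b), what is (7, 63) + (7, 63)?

(39, 41)

tangent at (7, 63): λ = (3·7² + 74)/(2·63) ≡ 27/29. 29⁻¹ ≡ 87 (mod 97) since 29·87 = 2523 ≡ 1, so λ ≡ 27·87 ≡ 21.
  x = λ² - 7 - 7 = 441 - 14 ≡ 39; y = λ·(7 - 39) - 63 ≡ 41. → (39, 41)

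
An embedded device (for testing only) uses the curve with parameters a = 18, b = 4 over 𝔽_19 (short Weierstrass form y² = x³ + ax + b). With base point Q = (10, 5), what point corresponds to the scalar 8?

(3, 3)

Double-and-add on 8 = (1000)₂. Start with Q = (10, 5) for the leading 1-bit.
double: tangent at (10, 5): λ = (3·10² + 18)/(2·5) ≡ 14/10. 10⁻¹ ≡ 2 (mod 19), so λ ≡ 14·2 ≡ 9.
  x = λ² - 10 - 10 = 81 - 20 ≡ 4; y = λ·(10 - 4) - 5 ≡ 11. → (4, 11)
double: tangent at (4, 11): λ = (3·4² + 18)/(2·11) ≡ 9/3. 3⁻¹ ≡ 13 (mod 19), so λ ≡ 9·13 ≡ 3.
  x = λ² - 4 - 4 = 9 - 8 ≡ 1; y = λ·(4 - 1) - 11 ≡ 17. → (1, 17)
double: tangent at (1, 17): λ = (3·1² + 18)/(2·17) ≡ 2/15. 15⁻¹ ≡ 14 (mod 19) since 15·14 = 210 ≡ 1, so λ ≡ 2·14 ≡ 9.
  x = λ² - 1 - 1 = 81 - 2 ≡ 3; y = λ·(1 - 3) - 17 ≡ 3. → (3, 3)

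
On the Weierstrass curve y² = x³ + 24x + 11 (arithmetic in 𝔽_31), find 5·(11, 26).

(5, 16)

Write P = (11, 26).
Repeated addition: build up to 5P.
2P: tangent at (11, 26): λ = (3·11² + 24)/(2·26) ≡ 15/21. 21⁻¹ ≡ 3 (mod 31) since 21·3 = 63 ≡ 1, so λ ≡ 15·3 ≡ 14.
  x = λ² - 11 - 11 = 196 - 22 ≡ 19; y = λ·(11 - 19) - 26 ≡ 17. → (19, 17)
3P: (19, 17) + (11, 26). λ = (26 - 17)/(11 - 19) ≡ 9/23 mod 31. 23⁻¹ ≡ 27 (mod 31), so λ ≡ 26.
  x = λ² - 19 - 11 = 676 - 30 ≡ 26; y = λ·(19 - 26) - 17 ≡ 18. → (26, 18)
4P: (26, 18) + (11, 26). λ = (26 - 18)/(11 - 26) ≡ 8/16 mod 31. 16⁻¹ ≡ 2 (mod 31) since 16·2 = 32 ≡ 1, so λ ≡ 16.
  x = λ² - 26 - 11 = 256 - 37 ≡ 2; y = λ·(26 - 2) - 18 ≡ 25. → (2, 25)
5P: (2, 25) + (11, 26). λ = (26 - 25)/(11 - 2) ≡ 1/9 mod 31. 9⁻¹ ≡ 7 (mod 31), so λ ≡ 7.
  x = λ² - 2 - 11 = 49 - 13 ≡ 5; y = λ·(2 - 5) - 25 ≡ 16. → (5, 16)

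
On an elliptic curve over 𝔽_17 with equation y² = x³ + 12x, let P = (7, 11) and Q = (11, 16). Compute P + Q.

(8, 9)

(7, 11) + (11, 16). λ = (16 - 11)/(11 - 7) ≡ 5/4 mod 17. 4⁻¹ ≡ 13 (mod 17) since 4·13 = 52 ≡ 1, so λ ≡ 14.
  x = λ² - 7 - 11 = 196 - 18 ≡ 8; y = λ·(7 - 8) - 11 ≡ 9. → (8, 9)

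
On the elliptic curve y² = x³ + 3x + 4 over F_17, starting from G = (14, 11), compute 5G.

Double-and-add on 5 = (101)₂. Start with G = (14, 11) for the leading 1-bit.
double: tangent at (14, 11): λ = (3·14² + 3)/(2·11) ≡ 13/5. 5⁻¹ ≡ 7 (mod 17) since 5·7 = 35 ≡ 1, so λ ≡ 13·7 ≡ 6.
  x = λ² - 14 - 14 = 36 - 28 ≡ 8; y = λ·(14 - 8) - 11 ≡ 8. → (8, 8)
double: tangent at (8, 8): λ = (3·8² + 3)/(2·8) ≡ 8/16. 16⁻¹ ≡ 16 (mod 17) since 16·16 = 256 ≡ 1, so λ ≡ 8·16 ≡ 9.
  x = λ² - 8 - 8 = 81 - 16 ≡ 14; y = λ·(8 - 14) - 8 ≡ 6. → (14, 6)
add G: (14, 6) + (14, 11): same x and y₁ ≡ -y₂, so the sum is O.

O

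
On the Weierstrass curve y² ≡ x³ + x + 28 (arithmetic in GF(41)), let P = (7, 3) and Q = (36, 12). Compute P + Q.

(7, 3) + (36, 12). λ = (12 - 3)/(36 - 7) ≡ 9/29 mod 41. 29⁻¹ ≡ 17 (mod 41), so λ ≡ 30.
  x = λ² - 7 - 36 = 900 - 43 ≡ 37; y = λ·(7 - 37) - 3 ≡ 40. → (37, 40)

(37, 40)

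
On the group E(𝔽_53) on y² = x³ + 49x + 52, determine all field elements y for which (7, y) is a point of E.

7, 46

x³ + 49x + 52 = 738 ≡ 49 (mod 53).
Square roots of 49 mod 53: 7 and 46 (since 7² = 49 ≡ 49).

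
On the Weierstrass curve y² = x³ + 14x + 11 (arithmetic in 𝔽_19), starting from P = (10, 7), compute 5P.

Double-and-add on 5 = (101)₂. Start with P = (10, 7) for the leading 1-bit.
double: tangent at (10, 7): λ = (3·10² + 14)/(2·7) ≡ 10/14. 14⁻¹ ≡ 15 (mod 19), so λ ≡ 10·15 ≡ 17.
  x = λ² - 10 - 10 = 289 - 20 ≡ 3; y = λ·(10 - 3) - 7 ≡ 17. → (3, 17)
double: tangent at (3, 17): λ = (3·3² + 14)/(2·17) ≡ 3/15. 15⁻¹ ≡ 14 (mod 19) since 15·14 = 210 ≡ 1, so λ ≡ 3·14 ≡ 4.
  x = λ² - 3 - 3 = 16 - 6 ≡ 10; y = λ·(3 - 10) - 17 ≡ 12. → (10, 12)
add P: (10, 12) + (10, 7): same x and y₁ ≡ -y₂, so the sum is 𝒪.

O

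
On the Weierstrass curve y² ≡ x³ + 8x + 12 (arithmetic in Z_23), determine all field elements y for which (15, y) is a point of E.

none

x³ + 8x + 12 = 3507 ≡ 11 (mod 23).
11 is a non-residue mod 23; no y exists.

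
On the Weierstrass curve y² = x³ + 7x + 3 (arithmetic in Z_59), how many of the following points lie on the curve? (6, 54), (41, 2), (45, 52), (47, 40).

2

(6, 54): 54² ≡ 25, rhs ≡ 25 → on.
(41, 2): 2² ≡ 4, rhs ≡ 4 → on.
(45, 52): 52² ≡ 49, rhs ≡ 52 → off.
(47, 40): 40² ≡ 7, rhs ≡ 20 → off.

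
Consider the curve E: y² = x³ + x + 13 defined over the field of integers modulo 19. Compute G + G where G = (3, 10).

tangent at (3, 10): λ = (3·3² + 1)/(2·10) ≡ 9/1. 1⁻¹ ≡ 1 (mod 19), so λ ≡ 9·1 ≡ 9.
  x = λ² - 3 - 3 = 81 - 6 ≡ 18; y = λ·(3 - 18) - 10 ≡ 7. → (18, 7)

(18, 7)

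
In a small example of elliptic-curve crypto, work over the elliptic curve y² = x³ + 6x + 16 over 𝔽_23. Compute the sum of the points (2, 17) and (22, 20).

(2, 17) + (22, 20). λ = (20 - 17)/(22 - 2) ≡ 3/20 mod 23. 20⁻¹ ≡ 15 (mod 23), so λ ≡ 22.
  x = λ² - 2 - 22 = 484 - 24 ≡ 0; y = λ·(2 - 0) - 17 ≡ 4. → (0, 4)

(0, 4)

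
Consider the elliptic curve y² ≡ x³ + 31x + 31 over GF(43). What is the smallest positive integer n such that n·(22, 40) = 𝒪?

2P: tangent at (22, 40): λ = (3·22² + 31)/(2·40) ≡ 21/37. 37⁻¹ ≡ 7 (mod 43) since 37·7 = 259 ≡ 1, so λ ≡ 21·7 ≡ 18.
  x = λ² - 22 - 22 = 324 - 44 ≡ 22; y = λ·(22 - 22) - 40 ≡ 3. → (22, 3)
3P: (22, 3) + (22, 40): same x and y₁ ≡ -y₂, so the sum is 𝒪.
3P = 𝒪, so the order is 3.

3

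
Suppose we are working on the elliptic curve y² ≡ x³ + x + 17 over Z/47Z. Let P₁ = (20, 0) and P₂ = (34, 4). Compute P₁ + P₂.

(20, 0) + (34, 4). λ = (4 - 0)/(34 - 20) ≡ 4/14 mod 47. 14⁻¹ ≡ 37 (mod 47), so λ ≡ 7.
  x = λ² - 20 - 34 = 49 - 54 ≡ 42; y = λ·(20 - 42) - 0 ≡ 34. → (42, 34)

(42, 34)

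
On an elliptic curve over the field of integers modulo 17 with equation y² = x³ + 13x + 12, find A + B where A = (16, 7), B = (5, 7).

(13, 10)

(16, 7) + (5, 7). λ = (7 - 7)/(5 - 16) ≡ 0/6 mod 17. 6⁻¹ ≡ 3 (mod 17), so λ ≡ 0.
  x = λ² - 16 - 5 = 0 - 21 ≡ 13; y = λ·(16 - 13) - 7 ≡ 10. → (13, 10)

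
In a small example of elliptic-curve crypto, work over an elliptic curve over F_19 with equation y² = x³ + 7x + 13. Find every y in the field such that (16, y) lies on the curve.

x³ + 7x + 13 = 4221 ≡ 3 (mod 19).
3 is a non-residue mod 19; no y exists.

none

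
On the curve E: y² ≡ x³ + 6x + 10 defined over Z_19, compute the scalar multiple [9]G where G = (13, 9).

Double-and-add on 9 = (1001)₂. Start with G = (13, 9) for the leading 1-bit.
double: tangent at (13, 9): λ = (3·13² + 6)/(2·9) ≡ 0/18. 18⁻¹ ≡ 18 (mod 19), so λ ≡ 0·18 ≡ 0.
  x = λ² - 13 - 13 = 0 - 26 ≡ 12; y = λ·(13 - 12) - 9 ≡ 10. → (12, 10)
double: tangent at (12, 10): λ = (3·12² + 6)/(2·10) ≡ 1/1. 1⁻¹ ≡ 1 (mod 19) since 1·1 = 1 ≡ 1, so λ ≡ 1·1 ≡ 1.
  x = λ² - 12 - 12 = 1 - 24 ≡ 15; y = λ·(12 - 15) - 10 ≡ 6. → (15, 6)
double: tangent at (15, 6): λ = (3·15² + 6)/(2·6) ≡ 16/12. 12⁻¹ ≡ 8 (mod 19) since 12·8 = 96 ≡ 1, so λ ≡ 16·8 ≡ 14.
  x = λ² - 15 - 15 = 196 - 30 ≡ 14; y = λ·(15 - 14) - 6 ≡ 8. → (14, 8)
add G: (14, 8) + (13, 9). λ = (9 - 8)/(13 - 14) ≡ 1/18 mod 19. 18⁻¹ ≡ 18 (mod 19), so λ ≡ 18.
  x = λ² - 14 - 13 = 324 - 27 ≡ 12; y = λ·(14 - 12) - 8 ≡ 9. → (12, 9)

(12, 9)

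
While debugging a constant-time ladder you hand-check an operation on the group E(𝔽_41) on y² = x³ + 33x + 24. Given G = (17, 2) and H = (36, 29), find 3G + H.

First 3G:
Repeated addition: build up to 3G.
2G: tangent at (17, 2): λ = (3·17² + 33)/(2·2) ≡ 39/4. 4⁻¹ ≡ 31 (mod 41) since 4·31 = 124 ≡ 1, so λ ≡ 39·31 ≡ 20.
  x = λ² - 17 - 17 = 400 - 34 ≡ 38; y = λ·(17 - 38) - 2 ≡ 29. → (38, 29)
3G: (38, 29) + (17, 2). λ = (2 - 29)/(17 - 38) ≡ 14/20 mod 41. 20⁻¹ ≡ 39 (mod 41) since 20·39 = 780 ≡ 1, so λ ≡ 13.
  x = λ² - 38 - 17 = 169 - 55 ≡ 32; y = λ·(38 - 32) - 29 ≡ 8. → (32, 8)
3G = (32, 8).
Finally 3G + H:
(32, 8) + (36, 29). λ = (29 - 8)/(36 - 32) ≡ 21/4 mod 41. 4⁻¹ ≡ 31 (mod 41), so λ ≡ 36.
  x = λ² - 32 - 36 = 1296 - 68 ≡ 39; y = λ·(32 - 39) - 8 ≡ 27. → (39, 27)

(39, 27)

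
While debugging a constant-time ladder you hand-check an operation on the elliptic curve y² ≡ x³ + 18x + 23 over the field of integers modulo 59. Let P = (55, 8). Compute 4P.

Repeated addition: build up to 4P.
2P: tangent at (55, 8): λ = (3·55² + 18)/(2·8) ≡ 7/16. 16⁻¹ ≡ 48 (mod 59), so λ ≡ 7·48 ≡ 41.
  x = λ² - 55 - 55 = 1681 - 110 ≡ 37; y = λ·(55 - 37) - 8 ≡ 22. → (37, 22)
3P: (37, 22) + (55, 8). λ = (8 - 22)/(55 - 37) ≡ 45/18 mod 59. 18⁻¹ ≡ 23 (mod 59) since 18·23 = 414 ≡ 1, so λ ≡ 32.
  x = λ² - 37 - 55 = 1024 - 92 ≡ 47; y = λ·(37 - 47) - 22 ≡ 12. → (47, 12)
4P: (47, 12) + (55, 8). λ = (8 - 12)/(55 - 47) ≡ 55/8 mod 59. 8⁻¹ ≡ 37 (mod 59), so λ ≡ 29.
  x = λ² - 47 - 55 = 841 - 102 ≡ 31; y = λ·(47 - 31) - 12 ≡ 39. → (31, 39)

(31, 39)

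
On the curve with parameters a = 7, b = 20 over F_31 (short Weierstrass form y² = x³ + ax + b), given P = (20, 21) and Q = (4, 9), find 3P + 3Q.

(1, 20)

First 3P:
Repeated addition: build up to 3P.
2P: tangent at (20, 21): λ = (3·20² + 7)/(2·21) ≡ 29/11. 11⁻¹ ≡ 17 (mod 31), so λ ≡ 29·17 ≡ 28.
  x = λ² - 20 - 20 = 784 - 40 ≡ 0; y = λ·(20 - 0) - 21 ≡ 12. → (0, 12)
3P: (0, 12) + (20, 21). λ = (21 - 12)/(20 - 0) ≡ 9/20 mod 31. 20⁻¹ ≡ 14 (mod 31) since 20·14 = 280 ≡ 1, so λ ≡ 2.
  x = λ² - 0 - 20 = 4 - 20 ≡ 15; y = λ·(0 - 15) - 12 ≡ 20. → (15, 20)
3P = (15, 20).
Next 3Q:
Repeated addition: build up to 3Q.
2Q: tangent at (4, 9): λ = (3·4² + 7)/(2·9) ≡ 24/18. 18⁻¹ ≡ 19 (mod 31), so λ ≡ 24·19 ≡ 22.
  x = λ² - 4 - 4 = 484 - 8 ≡ 11; y = λ·(4 - 11) - 9 ≡ 23. → (11, 23)
3Q: (11, 23) + (4, 9). λ = (9 - 23)/(4 - 11) ≡ 17/24 mod 31. 24⁻¹ ≡ 22 (mod 31), so λ ≡ 2.
  x = λ² - 11 - 4 = 4 - 15 ≡ 20; y = λ·(11 - 20) - 23 ≡ 21. → (20, 21)
3Q = (20, 21).
Finally 3P + 3Q:
(15, 20) + (20, 21). λ = (21 - 20)/(20 - 15) ≡ 1/5 mod 31. 5⁻¹ ≡ 25 (mod 31) since 5·25 = 125 ≡ 1, so λ ≡ 25.
  x = λ² - 15 - 20 = 625 - 35 ≡ 1; y = λ·(15 - 1) - 20 ≡ 20. → (1, 20)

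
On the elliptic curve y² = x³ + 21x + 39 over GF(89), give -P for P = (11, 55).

(11, 34)

-(11, 55) = (11, -55 mod 89) = (11, 34).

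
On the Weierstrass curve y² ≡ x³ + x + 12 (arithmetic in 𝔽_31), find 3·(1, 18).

Write Q = (1, 18).
Repeated addition: build up to 3Q.
2Q: tangent at (1, 18): λ = (3·1² + 1)/(2·18) ≡ 4/5. 5⁻¹ ≡ 25 (mod 31) since 5·25 = 125 ≡ 1, so λ ≡ 4·25 ≡ 7.
  x = λ² - 1 - 1 = 49 - 2 ≡ 16; y = λ·(1 - 16) - 18 ≡ 1. → (16, 1)
3Q: (16, 1) + (1, 18). λ = (18 - 1)/(1 - 16) ≡ 17/16 mod 31. 16⁻¹ ≡ 2 (mod 31), so λ ≡ 3.
  x = λ² - 16 - 1 = 9 - 17 ≡ 23; y = λ·(16 - 23) - 1 ≡ 9. → (23, 9)

(23, 9)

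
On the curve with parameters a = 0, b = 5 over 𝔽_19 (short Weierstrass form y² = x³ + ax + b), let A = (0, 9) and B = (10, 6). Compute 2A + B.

(16, 4)

First 2A:
Repeated addition: build up to 2A.
2A: tangent at (0, 9): λ = (3·0² + 0)/(2·9) ≡ 0/18. 18⁻¹ ≡ 18 (mod 19) since 18·18 = 324 ≡ 1, so λ ≡ 0·18 ≡ 0.
  x = λ² - 0 - 0 = 0 - 0 ≡ 0; y = λ·(0 - 0) - 9 ≡ 10. → (0, 10)
2A = (0, 10).
Finally 2A + B:
(0, 10) + (10, 6). λ = (6 - 10)/(10 - 0) ≡ 15/10 mod 19. 10⁻¹ ≡ 2 (mod 19) since 10·2 = 20 ≡ 1, so λ ≡ 11.
  x = λ² - 0 - 10 = 121 - 10 ≡ 16; y = λ·(0 - 16) - 10 ≡ 4. → (16, 4)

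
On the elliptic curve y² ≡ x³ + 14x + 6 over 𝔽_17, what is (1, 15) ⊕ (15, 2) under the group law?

(1, 15) + (15, 2). λ = (2 - 15)/(15 - 1) ≡ 4/14 mod 17. 14⁻¹ ≡ 11 (mod 17) since 14·11 = 154 ≡ 1, so λ ≡ 10.
  x = λ² - 1 - 15 = 100 - 16 ≡ 16; y = λ·(1 - 16) - 15 ≡ 5. → (16, 5)

(16, 5)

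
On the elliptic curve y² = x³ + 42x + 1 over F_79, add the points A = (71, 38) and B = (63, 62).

(71, 38) + (63, 62). λ = (62 - 38)/(63 - 71) ≡ 24/71 mod 79. 71⁻¹ ≡ 69 (mod 79) since 71·69 = 4899 ≡ 1, so λ ≡ 76.
  x = λ² - 71 - 63 = 5776 - 134 ≡ 33; y = λ·(71 - 33) - 38 ≡ 6. → (33, 6)

(33, 6)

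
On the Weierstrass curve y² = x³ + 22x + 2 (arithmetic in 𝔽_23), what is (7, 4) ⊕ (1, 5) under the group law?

(7, 4) + (1, 5). λ = (5 - 4)/(1 - 7) ≡ 1/17 mod 23. 17⁻¹ ≡ 19 (mod 23), so λ ≡ 19.
  x = λ² - 7 - 1 = 361 - 8 ≡ 8; y = λ·(7 - 8) - 4 ≡ 0. → (8, 0)

(8, 0)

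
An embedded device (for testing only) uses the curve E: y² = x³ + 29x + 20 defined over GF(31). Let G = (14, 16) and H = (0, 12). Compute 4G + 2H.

First 4G:
Double-and-add on 4 = (100)₂. Start with G = (14, 16) for the leading 1-bit.
double: tangent at (14, 16): λ = (3·14² + 29)/(2·16) ≡ 28/1. 1⁻¹ ≡ 1 (mod 31) since 1·1 = 1 ≡ 1, so λ ≡ 28·1 ≡ 28.
  x = λ² - 14 - 14 = 784 - 28 ≡ 12; y = λ·(14 - 12) - 16 ≡ 9. → (12, 9)
double: tangent at (12, 9): λ = (3·12² + 29)/(2·9) ≡ 27/18. 18⁻¹ ≡ 19 (mod 31), so λ ≡ 27·19 ≡ 17.
  x = λ² - 12 - 12 = 289 - 24 ≡ 17; y = λ·(12 - 17) - 9 ≡ 30. → (17, 30)
4G = (17, 30).
Next 2H:
Repeated addition: build up to 2H.
2H: tangent at (0, 12): λ = (3·0² + 29)/(2·12) ≡ 29/24. 24⁻¹ ≡ 22 (mod 31) since 24·22 = 528 ≡ 1, so λ ≡ 29·22 ≡ 18.
  x = λ² - 0 - 0 = 324 - 0 ≡ 14; y = λ·(0 - 14) - 12 ≡ 15. → (14, 15)
2H = (14, 15).
Finally 4G + 2H:
(17, 30) + (14, 15). λ = (15 - 30)/(14 - 17) ≡ 16/28 mod 31. 28⁻¹ ≡ 10 (mod 31), so λ ≡ 5.
  x = λ² - 17 - 14 = 25 - 31 ≡ 25; y = λ·(17 - 25) - 30 ≡ 23. → (25, 23)

(25, 23)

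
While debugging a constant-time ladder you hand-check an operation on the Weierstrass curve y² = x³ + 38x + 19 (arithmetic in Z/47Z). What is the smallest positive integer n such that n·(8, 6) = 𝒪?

3

2P: tangent at (8, 6): λ = (3·8² + 38)/(2·6) ≡ 42/12. 12⁻¹ ≡ 4 (mod 47), so λ ≡ 42·4 ≡ 27.
  x = λ² - 8 - 8 = 729 - 16 ≡ 8; y = λ·(8 - 8) - 6 ≡ 41. → (8, 41)
3P: (8, 41) + (8, 6): same x and y₁ ≡ -y₂, so the sum is 𝒪.
3P = 𝒪, so the order is 3.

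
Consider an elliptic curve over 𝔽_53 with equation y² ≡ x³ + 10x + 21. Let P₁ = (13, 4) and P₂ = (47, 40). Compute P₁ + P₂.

(33, 6)

(13, 4) + (47, 40). λ = (40 - 4)/(47 - 13) ≡ 36/34 mod 53. 34⁻¹ ≡ 39 (mod 53), so λ ≡ 26.
  x = λ² - 13 - 47 = 676 - 60 ≡ 33; y = λ·(13 - 33) - 4 ≡ 6. → (33, 6)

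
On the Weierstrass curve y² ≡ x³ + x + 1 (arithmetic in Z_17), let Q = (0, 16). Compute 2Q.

tangent at (0, 16): λ = (3·0² + 1)/(2·16) ≡ 1/15. 15⁻¹ ≡ 8 (mod 17) since 15·8 = 120 ≡ 1, so λ ≡ 1·8 ≡ 8.
  x = λ² - 0 - 0 = 64 - 0 ≡ 13; y = λ·(0 - 13) - 16 ≡ 16. → (13, 16)

(13, 16)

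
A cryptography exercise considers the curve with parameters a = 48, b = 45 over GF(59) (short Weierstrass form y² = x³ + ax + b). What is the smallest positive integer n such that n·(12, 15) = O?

2P: tangent at (12, 15): λ = (3·12² + 48)/(2·15) ≡ 8/30. 30⁻¹ ≡ 2 (mod 59), so λ ≡ 8·2 ≡ 16.
  x = λ² - 12 - 12 = 256 - 24 ≡ 55; y = λ·(12 - 55) - 15 ≡ 5. → (55, 5)
3P: (55, 5) + (12, 15). λ = (15 - 5)/(12 - 55) ≡ 10/16 mod 59. 16⁻¹ ≡ 48 (mod 59) since 16·48 = 768 ≡ 1, so λ ≡ 8.
  x = λ² - 55 - 12 = 64 - 67 ≡ 56; y = λ·(55 - 56) - 5 ≡ 46. → (56, 46)
4P: (56, 46) + (12, 15). λ = (15 - 46)/(12 - 56) ≡ 28/15 mod 59. 15⁻¹ ≡ 4 (mod 59), so λ ≡ 53.
  x = λ² - 56 - 12 = 2809 - 68 ≡ 27; y = λ·(56 - 27) - 46 ≡ 16. → (27, 16)
5P: (27, 16) + (12, 15). λ = (15 - 16)/(12 - 27) ≡ 58/44 mod 59. 44⁻¹ ≡ 55 (mod 59), so λ ≡ 4.
  x = λ² - 27 - 12 = 16 - 39 ≡ 36; y = λ·(27 - 36) - 16 ≡ 7. → (36, 7)
6P: (36, 7) + (12, 15). λ = (15 - 7)/(12 - 36) ≡ 8/35 mod 59. 35⁻¹ ≡ 27 (mod 59) since 35·27 = 945 ≡ 1, so λ ≡ 39.
  x = λ² - 36 - 12 = 1521 - 48 ≡ 57; y = λ·(36 - 57) - 7 ≡ 0. → (57, 0)
7P: (57, 0) + (12, 15). λ = (15 - 0)/(12 - 57) ≡ 15/14 mod 59. 14⁻¹ ≡ 38 (mod 59), so λ ≡ 39.
  x = λ² - 57 - 12 = 1521 - 69 ≡ 36; y = λ·(57 - 36) - 0 ≡ 52. → (36, 52)
8P: (36, 52) + (12, 15). λ = (15 - 52)/(12 - 36) ≡ 22/35 mod 59. 35⁻¹ ≡ 27 (mod 59), so λ ≡ 4.
  x = λ² - 36 - 12 = 16 - 48 ≡ 27; y = λ·(36 - 27) - 52 ≡ 43. → (27, 43)
9P: (27, 43) + (12, 15). λ = (15 - 43)/(12 - 27) ≡ 31/44 mod 59. 44⁻¹ ≡ 55 (mod 59), so λ ≡ 53.
  x = λ² - 27 - 12 = 2809 - 39 ≡ 56; y = λ·(27 - 56) - 43 ≡ 13. → (56, 13)
10P: (56, 13) + (12, 15). λ = (15 - 13)/(12 - 56) ≡ 2/15 mod 59. 15⁻¹ ≡ 4 (mod 59) since 15·4 = 60 ≡ 1, so λ ≡ 8.
  x = λ² - 56 - 12 = 64 - 68 ≡ 55; y = λ·(56 - 55) - 13 ≡ 54. → (55, 54)
11P: (55, 54) + (12, 15). λ = (15 - 54)/(12 - 55) ≡ 20/16 mod 59. 16⁻¹ ≡ 48 (mod 59) since 16·48 = 768 ≡ 1, so λ ≡ 16.
  x = λ² - 55 - 12 = 256 - 67 ≡ 12; y = λ·(55 - 12) - 54 ≡ 44. → (12, 44)
12P: (12, 44) + (12, 15): same x and y₁ ≡ -y₂, so the sum is O.
12P = O, so the order is 12.

12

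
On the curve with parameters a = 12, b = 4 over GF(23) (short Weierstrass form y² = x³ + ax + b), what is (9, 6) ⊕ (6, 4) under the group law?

(11, 8)

(9, 6) + (6, 4). λ = (4 - 6)/(6 - 9) ≡ 21/20 mod 23. 20⁻¹ ≡ 15 (mod 23), so λ ≡ 16.
  x = λ² - 9 - 6 = 256 - 15 ≡ 11; y = λ·(9 - 11) - 6 ≡ 8. → (11, 8)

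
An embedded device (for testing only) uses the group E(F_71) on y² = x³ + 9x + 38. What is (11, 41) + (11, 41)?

(42, 66)

tangent at (11, 41): λ = (3·11² + 9)/(2·41) ≡ 17/11. 11⁻¹ ≡ 13 (mod 71), so λ ≡ 17·13 ≡ 8.
  x = λ² - 11 - 11 = 64 - 22 ≡ 42; y = λ·(11 - 42) - 41 ≡ 66. → (42, 66)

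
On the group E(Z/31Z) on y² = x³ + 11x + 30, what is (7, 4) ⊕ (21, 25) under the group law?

(7, 4) + (21, 25). λ = (25 - 4)/(21 - 7) ≡ 21/14 mod 31. 14⁻¹ ≡ 20 (mod 31), so λ ≡ 17.
  x = λ² - 7 - 21 = 289 - 28 ≡ 13; y = λ·(7 - 13) - 4 ≡ 18. → (13, 18)

(13, 18)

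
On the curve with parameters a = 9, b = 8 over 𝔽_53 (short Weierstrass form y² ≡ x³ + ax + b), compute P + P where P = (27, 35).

tangent at (27, 35): λ = (3·27² + 9)/(2·35) ≡ 23/17. 17⁻¹ ≡ 25 (mod 53) since 17·25 = 425 ≡ 1, so λ ≡ 23·25 ≡ 45.
  x = λ² - 27 - 27 = 2025 - 54 ≡ 10; y = λ·(27 - 10) - 35 ≡ 41. → (10, 41)

(10, 41)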